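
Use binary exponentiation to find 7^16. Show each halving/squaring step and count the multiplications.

Computing 7^16 by squaring (build up from 7^1; each line after the first costs one multiplication):

7^1 = 7
7^2 = (7^1)^2 = 7^2 = 49
7^4 = (7^2)^2 = 49^2 = 2401
7^8 = (7^4)^2 = 2401^2 = 5764801
7^16 = (7^8)^2 = 5764801^2 = 33232930569601

Result: 33232930569601
Multiplications needed: 4 (4 lines after 7^1)

7^16 = 33232930569601. Using exponentiation by squaring, this requires 4 multiplications. The key idea: if the exponent is even, square the half-power; if odd, multiply by the base once.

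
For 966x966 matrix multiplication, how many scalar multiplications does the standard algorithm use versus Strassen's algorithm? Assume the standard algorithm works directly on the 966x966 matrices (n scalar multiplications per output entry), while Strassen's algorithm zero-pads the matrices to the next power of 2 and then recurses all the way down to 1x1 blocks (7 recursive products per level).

Matrix multiplication for 966x966 matrices:

Strassen's algorithm requires power-of-2 dimensions. Pad 966x966 to 1024x1024 (next power of 2).

Standard algorithm: 966^3 = 901428696 multiplications
Strassen's algorithm: 7^(log2(1024)) = 7^10 = 282475249 multiplications
Savings: 901428696 - 282475249 = 618953447 multiplications

Standard: 901428696 multiplications (966^3). Strassen: 282475249 multiplications (7^10, after padding to 1024x1024). Strassen reduces 8 recursive multiplications to 7 at each level.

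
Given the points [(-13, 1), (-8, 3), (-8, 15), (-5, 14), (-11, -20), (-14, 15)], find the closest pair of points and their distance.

Computing all pairwise distances among 6 points:

d((-13, 1), (-8, 3)) = 5.3852
d((-13, 1), (-8, 15)) = 14.8661
d((-13, 1), (-5, 14)) = 15.2643
d((-13, 1), (-11, -20)) = 21.095
d((-13, 1), (-14, 15)) = 14.0357
d((-8, 3), (-8, 15)) = 12.0
d((-8, 3), (-5, 14)) = 11.4018
d((-8, 3), (-11, -20)) = 23.1948
d((-8, 3), (-14, 15)) = 13.4164
d((-8, 15), (-5, 14)) = 3.1623 <-- minimum
d((-8, 15), (-11, -20)) = 35.1283
d((-8, 15), (-14, 15)) = 6.0
d((-5, 14), (-11, -20)) = 34.5254
d((-5, 14), (-14, 15)) = 9.0554
d((-11, -20), (-14, 15)) = 35.1283

Closest pair: (-8, 15) and (-5, 14) with distance 3.1623

The closest pair is (-8, 15) and (-5, 14) with Euclidean distance 3.1623. For 6 points, brute-force pairwise comparison is shown above. For large n, the divide-and-conquer algorithm (sort by x, recurse on halves, check the dividing strip) achieves O(n log n).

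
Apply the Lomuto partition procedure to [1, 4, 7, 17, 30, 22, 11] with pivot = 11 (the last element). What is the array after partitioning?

Lomuto partition with pivot = 11:

Initial array: [1, 4, 7, 17, 30, 22, 11]

arr[0]=1 <= 11: swap with position 0, array becomes [1, 4, 7, 17, 30, 22, 11]
arr[1]=4 <= 11: swap with position 1, array becomes [1, 4, 7, 17, 30, 22, 11]
arr[2]=7 <= 11: swap with position 2, array becomes [1, 4, 7, 17, 30, 22, 11]
arr[3]=17 > 11: no swap
arr[4]=30 > 11: no swap
arr[5]=22 > 11: no swap

Place pivot at position 3: [1, 4, 7, 11, 30, 22, 17]
Pivot position: 3

After partitioning with pivot 11, the array becomes [1, 4, 7, 11, 30, 22, 17]. The pivot is placed at index 3. All elements to the left of the pivot are <= 11, and all elements to the right are > 11.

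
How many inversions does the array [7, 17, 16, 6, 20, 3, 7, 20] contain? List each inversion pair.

Finding inversions in [7, 17, 16, 6, 20, 3, 7, 20]:

(0, 3): arr[0]=7 > arr[3]=6
(0, 5): arr[0]=7 > arr[5]=3
(1, 2): arr[1]=17 > arr[2]=16
(1, 3): arr[1]=17 > arr[3]=6
(1, 5): arr[1]=17 > arr[5]=3
(1, 6): arr[1]=17 > arr[6]=7
(2, 3): arr[2]=16 > arr[3]=6
(2, 5): arr[2]=16 > arr[5]=3
(2, 6): arr[2]=16 > arr[6]=7
(3, 5): arr[3]=6 > arr[5]=3
(4, 5): arr[4]=20 > arr[5]=3
(4, 6): arr[4]=20 > arr[6]=7

Total inversions: 12

The array has 12 inversion(s): (0,3), (0,5), (1,2), (1,3), (1,5), (1,6), (2,3), (2,5), (2,6), (3,5), (4,5), (4,6). Each pair (i,j) satisfies i < j and arr[i] > arr[j].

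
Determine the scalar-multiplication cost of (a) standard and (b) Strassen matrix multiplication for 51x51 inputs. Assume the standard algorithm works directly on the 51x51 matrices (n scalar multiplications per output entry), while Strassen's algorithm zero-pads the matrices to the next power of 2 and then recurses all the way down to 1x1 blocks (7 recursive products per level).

Matrix multiplication for 51x51 matrices:

Strassen's algorithm requires power-of-2 dimensions. Pad 51x51 to 64x64 (next power of 2).

Standard algorithm: 51^3 = 132651 multiplications
Strassen's algorithm: 7^(log2(64)) = 7^6 = 117649 multiplications
Savings: 132651 - 117649 = 15002 multiplications

Standard: 132651 multiplications (51^3). Strassen: 117649 multiplications (7^6, after padding to 64x64). Strassen reduces 8 recursive multiplications to 7 at each level.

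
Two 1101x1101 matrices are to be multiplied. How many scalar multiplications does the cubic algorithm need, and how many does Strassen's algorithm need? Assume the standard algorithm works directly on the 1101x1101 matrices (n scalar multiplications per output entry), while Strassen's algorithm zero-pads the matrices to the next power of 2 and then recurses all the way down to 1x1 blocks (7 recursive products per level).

Matrix multiplication for 1101x1101 matrices:

Strassen's algorithm requires power-of-2 dimensions. Pad 1101x1101 to 2048x2048 (next power of 2).

Standard algorithm: 1101^3 = 1334633301 multiplications
Strassen's algorithm: 7^(log2(2048)) = 7^11 = 1977326743 multiplications
Difference: 1334633301 - 1977326743 = -642693442 (Strassen uses MORE here due to padding overhead — for small or just-over-power-of-2 n, padding can outweigh the per-level savings)

Standard: 1334633301 multiplications (1101^3). Strassen: 1977326743 multiplications (7^11, after padding to 2048x2048). Strassen reduces 8 recursive multiplications to 7 at each level.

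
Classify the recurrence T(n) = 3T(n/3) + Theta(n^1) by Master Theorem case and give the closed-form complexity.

Master Theorem for T(n) = 3T(n/3) + O(n^1):

a = 3, b = 3, c = 1
log_b(a) = log_3(3) = 1.0000

Case 2: c = 1 = log_3(3) = 1.0000
T(n) = O(n^1 log n) = O(n log n)

For T(n) = 3T(n/3) + O(n^1): log_3(3) = 1.0000. This is Case 2 of the Master Theorem (c = log_b(a), equal work at all levels), giving O(n log n).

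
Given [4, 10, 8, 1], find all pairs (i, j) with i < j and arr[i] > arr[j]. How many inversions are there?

Finding inversions in [4, 10, 8, 1]:

(0, 3): arr[0]=4 > arr[3]=1
(1, 2): arr[1]=10 > arr[2]=8
(1, 3): arr[1]=10 > arr[3]=1
(2, 3): arr[2]=8 > arr[3]=1

Total inversions: 4

The array has 4 inversion(s): (0,3), (1,2), (1,3), (2,3). Each pair (i,j) satisfies i < j and arr[i] > arr[j].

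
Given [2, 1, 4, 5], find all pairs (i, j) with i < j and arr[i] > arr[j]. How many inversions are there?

Finding inversions in [2, 1, 4, 5]:

(0, 1): arr[0]=2 > arr[1]=1

Total inversions: 1

The array has 1 inversion(s): (0,1). Each pair (i,j) satisfies i < j and arr[i] > arr[j].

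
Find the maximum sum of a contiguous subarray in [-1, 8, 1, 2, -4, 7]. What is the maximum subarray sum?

Using Kadane's algorithm on [-1, 8, 1, 2, -4, 7]:

Scanning through the array:
Position 1 (value 8): max_ending_here = 8, max_so_far = 8
Position 2 (value 1): max_ending_here = 9, max_so_far = 9
Position 3 (value 2): max_ending_here = 11, max_so_far = 11
Position 4 (value -4): max_ending_here = 7, max_so_far = 11
Position 5 (value 7): max_ending_here = 14, max_so_far = 14

Maximum subarray: [8, 1, 2, -4, 7]
Maximum sum: 14

The maximum subarray is [8, 1, 2, -4, 7] with sum 14. This subarray runs from index 1 to index 5.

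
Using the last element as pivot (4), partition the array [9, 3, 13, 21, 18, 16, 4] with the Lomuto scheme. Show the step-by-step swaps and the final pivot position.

Lomuto partition with pivot = 4:

Initial array: [9, 3, 13, 21, 18, 16, 4]

arr[0]=9 > 4: no swap
arr[1]=3 <= 4: swap with position 0, array becomes [3, 9, 13, 21, 18, 16, 4]
arr[2]=13 > 4: no swap
arr[3]=21 > 4: no swap
arr[4]=18 > 4: no swap
arr[5]=16 > 4: no swap

Place pivot at position 1: [3, 4, 13, 21, 18, 16, 9]
Pivot position: 1

After partitioning with pivot 4, the array becomes [3, 4, 13, 21, 18, 16, 9]. The pivot is placed at index 1. All elements to the left of the pivot are <= 4, and all elements to the right are > 4.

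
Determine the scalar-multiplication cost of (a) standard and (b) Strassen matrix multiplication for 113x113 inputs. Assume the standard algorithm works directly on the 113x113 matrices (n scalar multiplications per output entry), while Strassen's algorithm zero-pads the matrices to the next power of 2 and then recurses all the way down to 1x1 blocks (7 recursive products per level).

Matrix multiplication for 113x113 matrices:

Strassen's algorithm requires power-of-2 dimensions. Pad 113x113 to 128x128 (next power of 2).

Standard algorithm: 113^3 = 1442897 multiplications
Strassen's algorithm: 7^(log2(128)) = 7^7 = 823543 multiplications
Savings: 1442897 - 823543 = 619354 multiplications

Standard: 1442897 multiplications (113^3). Strassen: 823543 multiplications (7^7, after padding to 128x128). Strassen reduces 8 recursive multiplications to 7 at each level.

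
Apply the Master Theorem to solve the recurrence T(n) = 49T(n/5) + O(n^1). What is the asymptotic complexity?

Master Theorem for T(n) = 49T(n/5) + O(n^1):

a = 49, b = 5, c = 1
log_b(a) = log_5(49) = 2.4181

Case 1: c = 1 < log_5(49) = 2.4181
T(n) = O(n^(log_5 49))

For T(n) = 49T(n/5) + O(n^1): log_5(49) = 2.4181. This is Case 1 of the Master Theorem (c < log_b(a), work dominated by leaves), giving O(n^(log_5 49)).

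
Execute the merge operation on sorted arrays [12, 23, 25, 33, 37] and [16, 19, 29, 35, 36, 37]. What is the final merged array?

Merging process:

Compare 12 vs 16: take 12 from left. Merged: [12]
Compare 23 vs 16: take 16 from right. Merged: [12, 16]
Compare 23 vs 19: take 19 from right. Merged: [12, 16, 19]
Compare 23 vs 29: take 23 from left. Merged: [12, 16, 19, 23]
Compare 25 vs 29: take 25 from left. Merged: [12, 16, 19, 23, 25]
Compare 33 vs 29: take 29 from right. Merged: [12, 16, 19, 23, 25, 29]
Compare 33 vs 35: take 33 from left. Merged: [12, 16, 19, 23, 25, 29, 33]
Compare 37 vs 35: take 35 from right. Merged: [12, 16, 19, 23, 25, 29, 33, 35]
Compare 37 vs 36: take 36 from right. Merged: [12, 16, 19, 23, 25, 29, 33, 35, 36]
Compare 37 vs 37: take 37 from left. Merged: [12, 16, 19, 23, 25, 29, 33, 35, 36, 37]
Append remaining from right: [37]. Merged: [12, 16, 19, 23, 25, 29, 33, 35, 36, 37, 37]

Final merged array: [12, 16, 19, 23, 25, 29, 33, 35, 36, 37, 37]
Total comparisons: 10

The merged array is [12, 16, 19, 23, 25, 29, 33, 35, 36, 37, 37], requiring 10 comparisons. The merge step runs in O(n) time where n is the total number of elements.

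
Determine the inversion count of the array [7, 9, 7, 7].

Finding inversions in [7, 9, 7, 7]:

(1, 2): arr[1]=9 > arr[2]=7
(1, 3): arr[1]=9 > arr[3]=7

Total inversions: 2

The array has 2 inversion(s): (1,2), (1,3). Each pair (i,j) satisfies i < j and arr[i] > arr[j].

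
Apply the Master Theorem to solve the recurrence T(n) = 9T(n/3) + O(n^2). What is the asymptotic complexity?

Master Theorem for T(n) = 9T(n/3) + O(n^2):

a = 9, b = 3, c = 2
log_b(a) = log_3(9) = 2.0000

Case 2: c = 2 = log_3(9) = 2.0000
T(n) = O(n^2 log n) = O(n^2 log n)

For T(n) = 9T(n/3) + O(n^2): log_3(9) = 2.0000. This is Case 2 of the Master Theorem (c = log_b(a), equal work at all levels), giving O(n^2 log n).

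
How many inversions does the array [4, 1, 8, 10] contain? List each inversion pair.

Finding inversions in [4, 1, 8, 10]:

(0, 1): arr[0]=4 > arr[1]=1

Total inversions: 1

The array has 1 inversion(s): (0,1). Each pair (i,j) satisfies i < j and arr[i] > arr[j].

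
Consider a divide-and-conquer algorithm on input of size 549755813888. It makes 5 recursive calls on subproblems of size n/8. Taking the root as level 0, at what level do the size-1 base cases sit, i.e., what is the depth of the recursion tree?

For divide and conquer with division factor 8:

Problem sizes at each level:
Level 0: 549755813888
Level 1: 68719476736
Level 2: 8589934592
Level 3: 1073741824
Level 4: 134217728
Level 5: 16777216
Level 6: 2097152
Level 7: 262144
Level 8: 32768
Level 9: 4096
Level 10: 512
Level 11: 64
Level 12: 8
Level 13: 1

The root is level 0 and the size-1 base case is level 13 (the tree spans levels 0 through 13, i.e. 14 levels counting the root), so the depth is the number of divisions: log_8(549755813888) = 13

The recursion tree depth is log_8(549755813888) = 13. At each level, the problem size is divided by 8, so it takes 13 divisions to reduce to a base case of size 1. The algorithm makes 5 recursive calls at each level.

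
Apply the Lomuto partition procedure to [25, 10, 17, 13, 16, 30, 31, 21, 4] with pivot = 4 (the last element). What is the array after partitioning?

Lomuto partition with pivot = 4:

Initial array: [25, 10, 17, 13, 16, 30, 31, 21, 4]

arr[0]=25 > 4: no swap
arr[1]=10 > 4: no swap
arr[2]=17 > 4: no swap
arr[3]=13 > 4: no swap
arr[4]=16 > 4: no swap
arr[5]=30 > 4: no swap
arr[6]=31 > 4: no swap
arr[7]=21 > 4: no swap

Place pivot at position 0: [4, 10, 17, 13, 16, 30, 31, 21, 25]
Pivot position: 0

After partitioning with pivot 4, the array becomes [4, 10, 17, 13, 16, 30, 31, 21, 25]. The pivot is placed at index 0. All elements to the left of the pivot are <= 4, and all elements to the right are > 4.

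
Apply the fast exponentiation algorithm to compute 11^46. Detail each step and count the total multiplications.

Computing 11^46 by squaring (build up from 11^1; each line after the first costs one multiplication):

11^1 = 11
11^2 = (11^1)^2 = 11^2 = 121
11^4 = (11^2)^2 = 121^2 = 14641
11^5 = 11 * 11^4 = 11 * 14641 = 161051
11^10 = (11^5)^2 = 161051^2 = 25937424601
11^11 = 11 * 11^10 = 11 * 25937424601 = 285311670611
11^22 = (11^11)^2 = 285311670611^2 = 81402749386839761113321
11^23 = 11 * 11^22 = 11 * 81402749386839761113321 = 895430243255237372246531
11^46 = (11^23)^2 = 895430243255237372246531^2 = 801795320536133573571931534665380233173841533961

Result: 801795320536133573571931534665380233173841533961
Multiplications needed: 8 (8 lines after 11^1)

11^46 = 801795320536133573571931534665380233173841533961. Using exponentiation by squaring, this requires 8 multiplications. The key idea: if the exponent is even, square the half-power; if odd, multiply by the base once.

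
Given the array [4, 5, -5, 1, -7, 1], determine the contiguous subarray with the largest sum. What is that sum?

Using Kadane's algorithm on [4, 5, -5, 1, -7, 1]:

Scanning through the array:
Position 1 (value 5): max_ending_here = 9, max_so_far = 9
Position 2 (value -5): max_ending_here = 4, max_so_far = 9
Position 3 (value 1): max_ending_here = 5, max_so_far = 9
Position 4 (value -7): max_ending_here = -2, max_so_far = 9
Position 5 (value 1): max_ending_here = 1, max_so_far = 9

Maximum subarray: [4, 5]
Maximum sum: 9

The maximum subarray is [4, 5] with sum 9. This subarray runs from index 0 to index 1.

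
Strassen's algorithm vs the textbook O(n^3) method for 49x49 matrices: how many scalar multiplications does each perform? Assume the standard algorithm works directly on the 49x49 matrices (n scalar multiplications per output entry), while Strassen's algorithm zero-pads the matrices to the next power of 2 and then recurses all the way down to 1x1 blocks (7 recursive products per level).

Matrix multiplication for 49x49 matrices:

Strassen's algorithm requires power-of-2 dimensions. Pad 49x49 to 64x64 (next power of 2).

Standard algorithm: 49^3 = 117649 multiplications
Strassen's algorithm: 7^(log2(64)) = 7^6 = 117649 multiplications
Savings: 117649 - 117649 = 0 multiplications

Standard: 117649 multiplications (49^3). Strassen: 117649 multiplications (7^6, after padding to 64x64). Strassen reduces 8 recursive multiplications to 7 at each level.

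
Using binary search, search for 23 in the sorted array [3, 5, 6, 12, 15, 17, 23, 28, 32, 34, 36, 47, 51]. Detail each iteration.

Binary search for 23 in [3, 5, 6, 12, 15, 17, 23, 28, 32, 34, 36, 47, 51]:

lo=0, hi=12, mid=6, arr[mid]=23 -> Found target at index 6!

Binary search finds 23 at index 6 after 1 comparisons. The search repeatedly halves the search space by comparing with the middle element.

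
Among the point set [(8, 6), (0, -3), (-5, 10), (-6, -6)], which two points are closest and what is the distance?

Computing all pairwise distances among 4 points:

d((8, 6), (0, -3)) = 12.0416
d((8, 6), (-5, 10)) = 13.6015
d((8, 6), (-6, -6)) = 18.4391
d((0, -3), (-5, 10)) = 13.9284
d((0, -3), (-6, -6)) = 6.7082 <-- minimum
d((-5, 10), (-6, -6)) = 16.0312

Closest pair: (0, -3) and (-6, -6) with distance 6.7082

The closest pair is (0, -3) and (-6, -6) with Euclidean distance 6.7082. For 4 points, brute-force pairwise comparison is shown above. For large n, the divide-and-conquer algorithm (sort by x, recurse on halves, check the dividing strip) achieves O(n log n).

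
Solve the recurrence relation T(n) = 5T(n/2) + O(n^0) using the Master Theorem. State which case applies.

Master Theorem for T(n) = 5T(n/2) + O(n^0):

a = 5, b = 2, c = 0
log_b(a) = log_2(5) = 2.3219

Case 1: c = 0 < log_2(5) = 2.3219
T(n) = O(n^(log_2 5))

For T(n) = 5T(n/2) + O(n^0): log_2(5) = 2.3219. This is Case 1 of the Master Theorem (c < log_b(a), work dominated by leaves), giving O(n^(log_2 5)).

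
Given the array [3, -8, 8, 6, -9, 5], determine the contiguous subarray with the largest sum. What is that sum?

Using Kadane's algorithm on [3, -8, 8, 6, -9, 5]:

Scanning through the array:
Position 1 (value -8): max_ending_here = -5, max_so_far = 3
Position 2 (value 8): max_ending_here = 8, max_so_far = 8
Position 3 (value 6): max_ending_here = 14, max_so_far = 14
Position 4 (value -9): max_ending_here = 5, max_so_far = 14
Position 5 (value 5): max_ending_here = 10, max_so_far = 14

Maximum subarray: [8, 6]
Maximum sum: 14

The maximum subarray is [8, 6] with sum 14. This subarray runs from index 2 to index 3.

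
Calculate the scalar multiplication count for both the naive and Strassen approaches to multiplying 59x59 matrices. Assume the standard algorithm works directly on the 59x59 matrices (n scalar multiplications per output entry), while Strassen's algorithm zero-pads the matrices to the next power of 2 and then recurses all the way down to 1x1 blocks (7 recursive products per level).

Matrix multiplication for 59x59 matrices:

Strassen's algorithm requires power-of-2 dimensions. Pad 59x59 to 64x64 (next power of 2).

Standard algorithm: 59^3 = 205379 multiplications
Strassen's algorithm: 7^(log2(64)) = 7^6 = 117649 multiplications
Savings: 205379 - 117649 = 87730 multiplications

Standard: 205379 multiplications (59^3). Strassen: 117649 multiplications (7^6, after padding to 64x64). Strassen reduces 8 recursive multiplications to 7 at each level.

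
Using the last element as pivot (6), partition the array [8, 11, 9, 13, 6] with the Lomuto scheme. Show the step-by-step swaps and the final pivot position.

Lomuto partition with pivot = 6:

Initial array: [8, 11, 9, 13, 6]

arr[0]=8 > 6: no swap
arr[1]=11 > 6: no swap
arr[2]=9 > 6: no swap
arr[3]=13 > 6: no swap

Place pivot at position 0: [6, 11, 9, 13, 8]
Pivot position: 0

After partitioning with pivot 6, the array becomes [6, 11, 9, 13, 8]. The pivot is placed at index 0. All elements to the left of the pivot are <= 6, and all elements to the right are > 6.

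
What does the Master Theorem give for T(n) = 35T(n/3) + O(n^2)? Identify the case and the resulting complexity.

Master Theorem for T(n) = 35T(n/3) + O(n^2):

a = 35, b = 3, c = 2
log_b(a) = log_3(35) = 3.2362

Case 1: c = 2 < log_3(35) = 3.2362
T(n) = O(n^(log_3 35))

For T(n) = 35T(n/3) + O(n^2): log_3(35) = 3.2362. This is Case 1 of the Master Theorem (c < log_b(a), work dominated by leaves), giving O(n^(log_3 35)).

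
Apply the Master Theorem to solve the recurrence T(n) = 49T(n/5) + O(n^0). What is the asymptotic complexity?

Master Theorem for T(n) = 49T(n/5) + O(n^0):

a = 49, b = 5, c = 0
log_b(a) = log_5(49) = 2.4181

Case 1: c = 0 < log_5(49) = 2.4181
T(n) = O(n^(log_5 49))

For T(n) = 49T(n/5) + O(n^0): log_5(49) = 2.4181. This is Case 1 of the Master Theorem (c < log_b(a), work dominated by leaves), giving O(n^(log_5 49)).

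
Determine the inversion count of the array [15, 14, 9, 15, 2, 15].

Finding inversions in [15, 14, 9, 15, 2, 15]:

(0, 1): arr[0]=15 > arr[1]=14
(0, 2): arr[0]=15 > arr[2]=9
(0, 4): arr[0]=15 > arr[4]=2
(1, 2): arr[1]=14 > arr[2]=9
(1, 4): arr[1]=14 > arr[4]=2
(2, 4): arr[2]=9 > arr[4]=2
(3, 4): arr[3]=15 > arr[4]=2

Total inversions: 7

The array has 7 inversion(s): (0,1), (0,2), (0,4), (1,2), (1,4), (2,4), (3,4). Each pair (i,j) satisfies i < j and arr[i] > arr[j].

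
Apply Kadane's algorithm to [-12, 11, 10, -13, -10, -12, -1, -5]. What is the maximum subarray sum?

Using Kadane's algorithm on [-12, 11, 10, -13, -10, -12, -1, -5]:

Scanning through the array:
Position 1 (value 11): max_ending_here = 11, max_so_far = 11
Position 2 (value 10): max_ending_here = 21, max_so_far = 21
Position 3 (value -13): max_ending_here = 8, max_so_far = 21
Position 4 (value -10): max_ending_here = -2, max_so_far = 21
Position 5 (value -12): max_ending_here = -12, max_so_far = 21
Position 6 (value -1): max_ending_here = -1, max_so_far = 21
Position 7 (value -5): max_ending_here = -5, max_so_far = 21

Maximum subarray: [11, 10]
Maximum sum: 21

The maximum subarray is [11, 10] with sum 21. This subarray runs from index 1 to index 2.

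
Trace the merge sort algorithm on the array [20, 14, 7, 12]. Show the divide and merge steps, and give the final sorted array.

Merge sort trace:

Split: [20, 14, 7, 12] -> [20, 14] and [7, 12]
  Split: [20, 14] -> [20] and [14]
  Merge: [20] + [14] -> [14, 20]
  Split: [7, 12] -> [7] and [12]
  Merge: [7] + [12] -> [7, 12]
Merge: [14, 20] + [7, 12] -> [7, 12, 14, 20]

Final sorted array: [7, 12, 14, 20]

The merge sort proceeds by recursively splitting the array and merging sorted halves.
After all merges, the sorted array is [7, 12, 14, 20].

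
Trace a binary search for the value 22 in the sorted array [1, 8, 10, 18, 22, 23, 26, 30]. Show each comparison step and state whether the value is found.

Binary search for 22 in [1, 8, 10, 18, 22, 23, 26, 30]:

lo=0, hi=7, mid=3, arr[mid]=18 -> 18 < 22, search right half
lo=4, hi=7, mid=5, arr[mid]=23 -> 23 > 22, search left half
lo=4, hi=4, mid=4, arr[mid]=22 -> Found target at index 4!

Binary search finds 22 at index 4 after 3 comparisons. The search repeatedly halves the search space by comparing with the middle element.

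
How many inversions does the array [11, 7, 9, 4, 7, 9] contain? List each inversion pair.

Finding inversions in [11, 7, 9, 4, 7, 9]:

(0, 1): arr[0]=11 > arr[1]=7
(0, 2): arr[0]=11 > arr[2]=9
(0, 3): arr[0]=11 > arr[3]=4
(0, 4): arr[0]=11 > arr[4]=7
(0, 5): arr[0]=11 > arr[5]=9
(1, 3): arr[1]=7 > arr[3]=4
(2, 3): arr[2]=9 > arr[3]=4
(2, 4): arr[2]=9 > arr[4]=7

Total inversions: 8

The array has 8 inversion(s): (0,1), (0,2), (0,3), (0,4), (0,5), (1,3), (2,3), (2,4). Each pair (i,j) satisfies i < j and arr[i] > arr[j].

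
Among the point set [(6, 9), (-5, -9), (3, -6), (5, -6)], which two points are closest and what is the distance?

Computing all pairwise distances among 4 points:

d((6, 9), (-5, -9)) = 21.095
d((6, 9), (3, -6)) = 15.2971
d((6, 9), (5, -6)) = 15.0333
d((-5, -9), (3, -6)) = 8.544
d((-5, -9), (5, -6)) = 10.4403
d((3, -6), (5, -6)) = 2.0 <-- minimum

Closest pair: (3, -6) and (5, -6) with distance 2.0

The closest pair is (3, -6) and (5, -6) with Euclidean distance 2.0. For 4 points, brute-force pairwise comparison is shown above. For large n, the divide-and-conquer algorithm (sort by x, recurse on halves, check the dividing strip) achieves O(n log n).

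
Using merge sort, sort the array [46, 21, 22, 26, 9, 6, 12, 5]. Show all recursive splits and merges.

Merge sort trace:

Split: [46, 21, 22, 26, 9, 6, 12, 5] -> [46, 21, 22, 26] and [9, 6, 12, 5]
  Split: [46, 21, 22, 26] -> [46, 21] and [22, 26]
    Split: [46, 21] -> [46] and [21]
    Merge: [46] + [21] -> [21, 46]
    Split: [22, 26] -> [22] and [26]
    Merge: [22] + [26] -> [22, 26]
  Merge: [21, 46] + [22, 26] -> [21, 22, 26, 46]
  Split: [9, 6, 12, 5] -> [9, 6] and [12, 5]
    Split: [9, 6] -> [9] and [6]
    Merge: [9] + [6] -> [6, 9]
    Split: [12, 5] -> [12] and [5]
    Merge: [12] + [5] -> [5, 12]
  Merge: [6, 9] + [5, 12] -> [5, 6, 9, 12]
Merge: [21, 22, 26, 46] + [5, 6, 9, 12] -> [5, 6, 9, 12, 21, 22, 26, 46]

Final sorted array: [5, 6, 9, 12, 21, 22, 26, 46]

The merge sort proceeds by recursively splitting the array and merging sorted halves.
After all merges, the sorted array is [5, 6, 9, 12, 21, 22, 26, 46].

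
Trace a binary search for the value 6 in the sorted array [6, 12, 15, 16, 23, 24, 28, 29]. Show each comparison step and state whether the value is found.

Binary search for 6 in [6, 12, 15, 16, 23, 24, 28, 29]:

lo=0, hi=7, mid=3, arr[mid]=16 -> 16 > 6, search left half
lo=0, hi=2, mid=1, arr[mid]=12 -> 12 > 6, search left half
lo=0, hi=0, mid=0, arr[mid]=6 -> Found target at index 0!

Binary search finds 6 at index 0 after 3 comparisons. The search repeatedly halves the search space by comparing with the middle element.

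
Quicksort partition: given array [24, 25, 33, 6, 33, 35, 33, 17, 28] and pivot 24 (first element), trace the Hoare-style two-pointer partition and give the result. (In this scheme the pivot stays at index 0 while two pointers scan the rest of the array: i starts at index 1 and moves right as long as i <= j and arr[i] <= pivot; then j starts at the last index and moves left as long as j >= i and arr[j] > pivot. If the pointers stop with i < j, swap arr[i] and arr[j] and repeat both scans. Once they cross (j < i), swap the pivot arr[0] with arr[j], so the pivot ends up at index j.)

Hoare-style two-pointer partition with pivot = 24:

Initial array: [24, 25, 33, 6, 33, 35, 33, 17, 28]

Pointers start at i = 1, j = 8.
i stops at index 1 (arr[1]=25 > 24), j stops at index 7 (arr[7]=17 <= 24): swap arr[1] and arr[7], array becomes [24, 17, 33, 6, 33, 35, 33, 25, 28]
i stops at index 2 (arr[2]=33 > 24), j stops at index 3 (arr[3]=6 <= 24): swap arr[2] and arr[3], array becomes [24, 17, 6, 33, 33, 35, 33, 25, 28]
i ends at 3, j ends at 2: the pointers have crossed (j < i), so scanning stops.

Swap pivot arr[0] with arr[2] to place pivot at position 2: [6, 17, 24, 33, 33, 35, 33, 25, 28]
Pivot position: 2

After partitioning with pivot 24, the array becomes [6, 17, 24, 33, 33, 35, 33, 25, 28]. The pivot is placed at index 2. All elements to the left of the pivot are <= 24, and all elements to the right are > 24.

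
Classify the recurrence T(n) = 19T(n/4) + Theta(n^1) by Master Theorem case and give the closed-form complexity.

Master Theorem for T(n) = 19T(n/4) + O(n^1):

a = 19, b = 4, c = 1
log_b(a) = log_4(19) = 2.1240

Case 1: c = 1 < log_4(19) = 2.1240
T(n) = O(n^(log_4 19))

For T(n) = 19T(n/4) + O(n^1): log_4(19) = 2.1240. This is Case 1 of the Master Theorem (c < log_b(a), work dominated by leaves), giving O(n^(log_4 19)).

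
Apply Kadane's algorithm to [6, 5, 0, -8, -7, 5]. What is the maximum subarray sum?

Using Kadane's algorithm on [6, 5, 0, -8, -7, 5]:

Scanning through the array:
Position 1 (value 5): max_ending_here = 11, max_so_far = 11
Position 2 (value 0): max_ending_here = 11, max_so_far = 11
Position 3 (value -8): max_ending_here = 3, max_so_far = 11
Position 4 (value -7): max_ending_here = -4, max_so_far = 11
Position 5 (value 5): max_ending_here = 5, max_so_far = 11

Maximum subarray: [6, 5]
Maximum sum: 11

The maximum subarray is [6, 5] with sum 11. This subarray runs from index 0 to index 1.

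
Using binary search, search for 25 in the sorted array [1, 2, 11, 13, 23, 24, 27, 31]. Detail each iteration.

Binary search for 25 in [1, 2, 11, 13, 23, 24, 27, 31]:

lo=0, hi=7, mid=3, arr[mid]=13 -> 13 < 25, search right half
lo=4, hi=7, mid=5, arr[mid]=24 -> 24 < 25, search right half
lo=6, hi=7, mid=6, arr[mid]=27 -> 27 > 25, search left half
lo=6 > hi=5, target 25 not found

Binary search determines that 25 is not in the array after 3 comparisons. The search space was exhausted without finding the target.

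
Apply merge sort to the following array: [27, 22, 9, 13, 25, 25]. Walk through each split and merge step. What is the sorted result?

Merge sort trace:

Split: [27, 22, 9, 13, 25, 25] -> [27, 22, 9] and [13, 25, 25]
  Split: [27, 22, 9] -> [27] and [22, 9]
    Split: [22, 9] -> [22] and [9]
    Merge: [22] + [9] -> [9, 22]
  Merge: [27] + [9, 22] -> [9, 22, 27]
  Split: [13, 25, 25] -> [13] and [25, 25]
    Split: [25, 25] -> [25] and [25]
    Merge: [25] + [25] -> [25, 25]
  Merge: [13] + [25, 25] -> [13, 25, 25]
Merge: [9, 22, 27] + [13, 25, 25] -> [9, 13, 22, 25, 25, 27]

Final sorted array: [9, 13, 22, 25, 25, 27]

The merge sort proceeds by recursively splitting the array and merging sorted halves.
After all merges, the sorted array is [9, 13, 22, 25, 25, 27].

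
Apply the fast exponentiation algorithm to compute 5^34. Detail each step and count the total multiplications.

Computing 5^34 by squaring (build up from 5^1; each line after the first costs one multiplication):

5^1 = 5
5^2 = (5^1)^2 = 5^2 = 25
5^4 = (5^2)^2 = 25^2 = 625
5^8 = (5^4)^2 = 625^2 = 390625
5^16 = (5^8)^2 = 390625^2 = 152587890625
5^17 = 5 * 5^16 = 5 * 152587890625 = 762939453125
5^34 = (5^17)^2 = 762939453125^2 = 582076609134674072265625

Result: 582076609134674072265625
Multiplications needed: 6 (6 lines after 5^1)

5^34 = 582076609134674072265625. Using exponentiation by squaring, this requires 6 multiplications. The key idea: if the exponent is even, square the half-power; if odd, multiply by the base once.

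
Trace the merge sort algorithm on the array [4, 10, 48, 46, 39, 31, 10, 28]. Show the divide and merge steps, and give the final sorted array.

Merge sort trace:

Split: [4, 10, 48, 46, 39, 31, 10, 28] -> [4, 10, 48, 46] and [39, 31, 10, 28]
  Split: [4, 10, 48, 46] -> [4, 10] and [48, 46]
    Split: [4, 10] -> [4] and [10]
    Merge: [4] + [10] -> [4, 10]
    Split: [48, 46] -> [48] and [46]
    Merge: [48] + [46] -> [46, 48]
  Merge: [4, 10] + [46, 48] -> [4, 10, 46, 48]
  Split: [39, 31, 10, 28] -> [39, 31] and [10, 28]
    Split: [39, 31] -> [39] and [31]
    Merge: [39] + [31] -> [31, 39]
    Split: [10, 28] -> [10] and [28]
    Merge: [10] + [28] -> [10, 28]
  Merge: [31, 39] + [10, 28] -> [10, 28, 31, 39]
Merge: [4, 10, 46, 48] + [10, 28, 31, 39] -> [4, 10, 10, 28, 31, 39, 46, 48]

Final sorted array: [4, 10, 10, 28, 31, 39, 46, 48]

The merge sort proceeds by recursively splitting the array and merging sorted halves.
After all merges, the sorted array is [4, 10, 10, 28, 31, 39, 46, 48].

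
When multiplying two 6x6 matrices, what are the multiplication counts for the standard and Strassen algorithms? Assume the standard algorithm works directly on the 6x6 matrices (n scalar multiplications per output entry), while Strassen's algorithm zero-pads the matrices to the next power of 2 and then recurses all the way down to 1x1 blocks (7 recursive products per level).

Matrix multiplication for 6x6 matrices:

Strassen's algorithm requires power-of-2 dimensions. Pad 6x6 to 8x8 (next power of 2).

Standard algorithm: 6^3 = 216 multiplications
Strassen's algorithm: 7^(log2(8)) = 7^3 = 343 multiplications
Difference: 216 - 343 = -127 (Strassen uses MORE here due to padding overhead — for small or just-over-power-of-2 n, padding can outweigh the per-level savings)

Standard: 216 multiplications (6^3). Strassen: 343 multiplications (7^3, after padding to 8x8). Strassen reduces 8 recursive multiplications to 7 at each level.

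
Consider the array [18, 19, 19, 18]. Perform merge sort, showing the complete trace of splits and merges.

Merge sort trace:

Split: [18, 19, 19, 18] -> [18, 19] and [19, 18]
  Split: [18, 19] -> [18] and [19]
  Merge: [18] + [19] -> [18, 19]
  Split: [19, 18] -> [19] and [18]
  Merge: [19] + [18] -> [18, 19]
Merge: [18, 19] + [18, 19] -> [18, 18, 19, 19]

Final sorted array: [18, 18, 19, 19]

The merge sort proceeds by recursively splitting the array and merging sorted halves.
After all merges, the sorted array is [18, 18, 19, 19].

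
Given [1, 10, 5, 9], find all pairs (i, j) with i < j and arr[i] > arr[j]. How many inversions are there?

Finding inversions in [1, 10, 5, 9]:

(1, 2): arr[1]=10 > arr[2]=5
(1, 3): arr[1]=10 > arr[3]=9

Total inversions: 2

The array has 2 inversion(s): (1,2), (1,3). Each pair (i,j) satisfies i < j and arr[i] > arr[j].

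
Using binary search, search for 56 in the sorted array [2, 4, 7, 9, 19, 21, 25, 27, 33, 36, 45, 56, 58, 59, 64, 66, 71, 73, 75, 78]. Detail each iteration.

Binary search for 56 in [2, 4, 7, 9, 19, 21, 25, 27, 33, 36, 45, 56, 58, 59, 64, 66, 71, 73, 75, 78]:

lo=0, hi=19, mid=9, arr[mid]=36 -> 36 < 56, search right half
lo=10, hi=19, mid=14, arr[mid]=64 -> 64 > 56, search left half
lo=10, hi=13, mid=11, arr[mid]=56 -> Found target at index 11!

Binary search finds 56 at index 11 after 3 comparisons. The search repeatedly halves the search space by comparing with the middle element.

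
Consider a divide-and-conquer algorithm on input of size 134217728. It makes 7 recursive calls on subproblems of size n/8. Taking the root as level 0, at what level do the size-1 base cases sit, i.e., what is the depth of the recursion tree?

For divide and conquer with division factor 8:

Problem sizes at each level:
Level 0: 134217728
Level 1: 16777216
Level 2: 2097152
Level 3: 262144
Level 4: 32768
Level 5: 4096
Level 6: 512
Level 7: 64
Level 8: 8
Level 9: 1

The root is level 0 and the size-1 base case is level 9 (the tree spans levels 0 through 9, i.e. 10 levels counting the root), so the depth is the number of divisions: log_8(134217728) = 9

The recursion tree depth is log_8(134217728) = 9. At each level, the problem size is divided by 8, so it takes 9 divisions to reduce to a base case of size 1. The algorithm makes 7 recursive calls at each level.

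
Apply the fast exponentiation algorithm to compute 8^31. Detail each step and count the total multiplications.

Computing 8^31 by squaring (build up from 8^1; each line after the first costs one multiplication):

8^1 = 8
8^2 = (8^1)^2 = 8^2 = 64
8^3 = 8 * 8^2 = 8 * 64 = 512
8^6 = (8^3)^2 = 512^2 = 262144
8^7 = 8 * 8^6 = 8 * 262144 = 2097152
8^14 = (8^7)^2 = 2097152^2 = 4398046511104
8^15 = 8 * 8^14 = 8 * 4398046511104 = 35184372088832
8^30 = (8^15)^2 = 35184372088832^2 = 1237940039285380274899124224
8^31 = 8 * 8^30 = 8 * 1237940039285380274899124224 = 9903520314283042199192993792

Result: 9903520314283042199192993792
Multiplications needed: 8 (8 lines after 8^1)

8^31 = 9903520314283042199192993792. Using exponentiation by squaring, this requires 8 multiplications. The key idea: if the exponent is even, square the half-power; if odd, multiply by the base once.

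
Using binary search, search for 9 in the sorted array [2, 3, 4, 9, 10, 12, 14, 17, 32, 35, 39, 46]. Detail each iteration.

Binary search for 9 in [2, 3, 4, 9, 10, 12, 14, 17, 32, 35, 39, 46]:

lo=0, hi=11, mid=5, arr[mid]=12 -> 12 > 9, search left half
lo=0, hi=4, mid=2, arr[mid]=4 -> 4 < 9, search right half
lo=3, hi=4, mid=3, arr[mid]=9 -> Found target at index 3!

Binary search finds 9 at index 3 after 3 comparisons. The search repeatedly halves the search space by comparing with the middle element.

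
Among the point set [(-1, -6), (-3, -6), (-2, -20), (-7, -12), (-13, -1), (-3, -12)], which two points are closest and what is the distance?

Computing all pairwise distances among 6 points:

d((-1, -6), (-3, -6)) = 2.0 <-- minimum
d((-1, -6), (-2, -20)) = 14.0357
d((-1, -6), (-7, -12)) = 8.4853
d((-1, -6), (-13, -1)) = 13.0
d((-1, -6), (-3, -12)) = 6.3246
d((-3, -6), (-2, -20)) = 14.0357
d((-3, -6), (-7, -12)) = 7.2111
d((-3, -6), (-13, -1)) = 11.1803
d((-3, -6), (-3, -12)) = 6.0
d((-2, -20), (-7, -12)) = 9.434
d((-2, -20), (-13, -1)) = 21.9545
d((-2, -20), (-3, -12)) = 8.0623
d((-7, -12), (-13, -1)) = 12.53
d((-7, -12), (-3, -12)) = 4.0
d((-13, -1), (-3, -12)) = 14.8661

Closest pair: (-1, -6) and (-3, -6) with distance 2.0

The closest pair is (-1, -6) and (-3, -6) with Euclidean distance 2.0. For 6 points, brute-force pairwise comparison is shown above. For large n, the divide-and-conquer algorithm (sort by x, recurse on halves, check the dividing strip) achieves O(n log n).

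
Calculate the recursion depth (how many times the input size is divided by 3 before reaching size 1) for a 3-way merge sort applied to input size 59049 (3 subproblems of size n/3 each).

For divide and conquer with division factor 3:

Problem sizes at each level:
Level 0: 59049
Level 1: 19683
Level 2: 6561
Level 3: 2187
Level 4: 729
Level 5: 243
Level 6: 81
Level 7: 27
Level 8: 9
Level 9: 3
Level 10: 1

The root is level 0 and the size-1 base case is level 10 (the tree spans levels 0 through 10, i.e. 11 levels counting the root), so the depth is the number of divisions: log_3(59049) = 10

The recursion tree depth is log_3(59049) = 10. At each level, the problem size is divided by 3, so it takes 10 divisions to reduce to a base case of size 1. The algorithm makes 3 recursive calls at each level.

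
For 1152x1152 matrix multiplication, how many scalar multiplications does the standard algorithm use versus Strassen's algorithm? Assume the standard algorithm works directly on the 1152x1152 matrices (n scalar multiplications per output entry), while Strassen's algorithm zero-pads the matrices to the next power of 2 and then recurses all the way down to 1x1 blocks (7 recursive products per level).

Matrix multiplication for 1152x1152 matrices:

Strassen's algorithm requires power-of-2 dimensions. Pad 1152x1152 to 2048x2048 (next power of 2).

Standard algorithm: 1152^3 = 1528823808 multiplications
Strassen's algorithm: 7^(log2(2048)) = 7^11 = 1977326743 multiplications
Difference: 1528823808 - 1977326743 = -448502935 (Strassen uses MORE here due to padding overhead — for small or just-over-power-of-2 n, padding can outweigh the per-level savings)

Standard: 1528823808 multiplications (1152^3). Strassen: 1977326743 multiplications (7^11, after padding to 2048x2048). Strassen reduces 8 recursive multiplications to 7 at each level.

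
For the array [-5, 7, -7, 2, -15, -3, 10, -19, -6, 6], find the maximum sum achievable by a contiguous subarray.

Using Kadane's algorithm on [-5, 7, -7, 2, -15, -3, 10, -19, -6, 6]:

Scanning through the array:
Position 1 (value 7): max_ending_here = 7, max_so_far = 7
Position 2 (value -7): max_ending_here = 0, max_so_far = 7
Position 3 (value 2): max_ending_here = 2, max_so_far = 7
Position 4 (value -15): max_ending_here = -13, max_so_far = 7
Position 5 (value -3): max_ending_here = -3, max_so_far = 7
Position 6 (value 10): max_ending_here = 10, max_so_far = 10
Position 7 (value -19): max_ending_here = -9, max_so_far = 10
Position 8 (value -6): max_ending_here = -6, max_so_far = 10
Position 9 (value 6): max_ending_here = 6, max_so_far = 10

Maximum subarray: [10]
Maximum sum: 10

The maximum subarray is [10] with sum 10. This subarray runs from index 6 to index 6.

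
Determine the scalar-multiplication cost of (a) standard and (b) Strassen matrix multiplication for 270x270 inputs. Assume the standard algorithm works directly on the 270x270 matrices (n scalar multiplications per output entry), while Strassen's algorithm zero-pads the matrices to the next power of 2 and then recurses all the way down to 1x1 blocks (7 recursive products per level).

Matrix multiplication for 270x270 matrices:

Strassen's algorithm requires power-of-2 dimensions. Pad 270x270 to 512x512 (next power of 2).

Standard algorithm: 270^3 = 19683000 multiplications
Strassen's algorithm: 7^(log2(512)) = 7^9 = 40353607 multiplications
Difference: 19683000 - 40353607 = -20670607 (Strassen uses MORE here due to padding overhead — for small or just-over-power-of-2 n, padding can outweigh the per-level savings)

Standard: 19683000 multiplications (270^3). Strassen: 40353607 multiplications (7^9, after padding to 512x512). Strassen reduces 8 recursive multiplications to 7 at each level.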